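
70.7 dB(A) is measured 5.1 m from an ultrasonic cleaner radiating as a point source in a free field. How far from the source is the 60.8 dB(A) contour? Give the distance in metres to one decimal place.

15.9 m

For a point source L₁ − L₂ = 20·log₁₀(r₂/r₁), so r₂ = r₁·10^((L₁−L₂)/20).
r₂ = 5.1·10^((70.7−60.8)/20) = 5.1·10^(9.9/20) = 15.94 m.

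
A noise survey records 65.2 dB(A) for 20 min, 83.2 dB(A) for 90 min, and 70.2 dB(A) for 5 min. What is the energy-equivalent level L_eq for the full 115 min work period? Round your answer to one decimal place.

82.2 dB(A)

Weight each interval's intensity by its duration and average over T = 115 min:
Σ tᵢ·10^(Lᵢ/10) = 20·10^(65.2/10) + 90·10^(83.2/10) + 5·10^(70.2/10) = 1.892e+10.
L_eq = 10·log₁₀(1.892e+10/115) = 82.16 dB(A).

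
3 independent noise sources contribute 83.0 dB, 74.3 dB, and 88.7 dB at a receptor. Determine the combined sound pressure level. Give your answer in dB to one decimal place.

For uncorrelated sources the intensities add, so convert each level to linear form, sum, and take 10·log₁₀ of the total.
Σ 10^(L/10) = 10^(83.0/10) + 10^(74.3/10) + 10^(88.7/10) = 9.678e+08.
L_total = 10·log₁₀(9.678e+08) = 89.86 dB.

89.9 dB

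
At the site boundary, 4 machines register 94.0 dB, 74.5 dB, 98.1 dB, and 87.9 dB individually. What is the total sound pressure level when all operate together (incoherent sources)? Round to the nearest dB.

For uncorrelated sources the intensities add, so convert each level to linear form, sum, and take 10·log₁₀ of the total.
Σ 10^(L/10) = 10^(94.0/10) + 10^(74.5/10) + 10^(98.1/10) + 10^(87.9/10) = 9.613e+09.
L_total = 10·log₁₀(9.613e+09) = 99.83 dB.

100 dB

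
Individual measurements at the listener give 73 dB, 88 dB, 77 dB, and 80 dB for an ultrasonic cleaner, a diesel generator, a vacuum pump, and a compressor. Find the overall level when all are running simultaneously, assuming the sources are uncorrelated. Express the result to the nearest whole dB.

Incoherent sources combine by intensity addition: L_total = 10·log₁₀(Σ 10^(L_i/10)).
Σ 10^(L/10) = 10^(73/10) + 10^(88/10) + 10^(77/10) + 10^(80/10) = 8.010e+08.
L_total = 10·log₁₀(8.010e+08) = 89.04 dB.

89 dB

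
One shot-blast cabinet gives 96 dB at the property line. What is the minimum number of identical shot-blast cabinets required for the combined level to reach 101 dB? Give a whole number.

Need L₁ + 10·log₁₀ N ≥ 101, i.e. log₁₀ N ≥ 0.50.
N ≥ 10^(5.0/10) = 3.162, so N = 4.

4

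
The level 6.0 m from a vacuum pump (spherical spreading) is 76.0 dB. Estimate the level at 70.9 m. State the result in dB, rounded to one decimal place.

54.6 dB

Point-source attenuation: ΔL = 20·log₁₀(r₂/r₁) = 20·log₁₀(70.9/6.0) = 21.450 dB.
L₂ = 76.0 − 20·log₁₀(70.9/6.0) = 76.0 − 21.450 = 54.55 dB.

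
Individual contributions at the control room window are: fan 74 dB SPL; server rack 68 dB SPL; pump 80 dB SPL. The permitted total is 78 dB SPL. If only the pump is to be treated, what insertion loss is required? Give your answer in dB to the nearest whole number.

Fixed contribution from the other sources: Σ 10^(L/10) = 10^(74/10) + 10^(68/10) = 3.143e+07 (74.97 dB SPL).
To meet 78 dB SPL overall, the treated pump may contribute at most 10^(78/10) − 3.143e+07 = 3.167e+07, i.e. 75.01 dB SPL.
Required insertion loss = 80 − 75.01 = 4.99 dB.

5 dB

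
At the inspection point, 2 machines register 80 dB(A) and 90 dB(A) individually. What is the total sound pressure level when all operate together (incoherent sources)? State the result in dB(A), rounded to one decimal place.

90.4 dB(A)

For uncorrelated sources the intensities add, so convert each level to linear form, sum, and take 10·log₁₀ of the total.
Σ 10^(L/10) = 10^(80/10) + 10^(90/10) = 1.100e+09.
L_total = 10·log₁₀(1.100e+09) = 90.41 dB(A).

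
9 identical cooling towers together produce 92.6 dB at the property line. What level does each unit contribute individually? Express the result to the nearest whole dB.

83 dB

Dividing the total intensity by 9 lowers the level by 10·log₁₀ 9 = 9.542 dB: L₁ = 92.6 − 9.542.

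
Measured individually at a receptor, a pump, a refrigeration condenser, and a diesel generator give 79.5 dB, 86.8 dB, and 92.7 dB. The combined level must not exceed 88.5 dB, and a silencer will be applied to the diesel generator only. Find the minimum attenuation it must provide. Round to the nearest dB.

11 dB

Everything except the diesel generator sums to 10^(79.5/10) + 10^(86.8/10) = 5.678e+08 in linear terms, 87.54 dB.
To meet 88.5 dB overall, the treated diesel generator may contribute at most 10^(88.5/10) − 5.678e+08 = 1.402e+08, i.e. 81.47 dB.
So the diesel generator must be reduced from 92.7 to 81.47 dB: IL = 11.23 dB.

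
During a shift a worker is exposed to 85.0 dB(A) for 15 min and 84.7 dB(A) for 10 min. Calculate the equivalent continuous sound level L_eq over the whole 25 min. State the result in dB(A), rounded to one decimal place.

84.9 dB(A)

The energy average is taken in the linear domain: L_eq = 10·log₁₀[(Σ tᵢ·10^(Lᵢ/10))/T], T = 25 min.
Σ tᵢ·10^(Lᵢ/10) = 15·10^(85.0/10) + 10·10^(84.7/10) = 7.695e+09.
L_eq = 10·log₁₀(7.695e+09/25) = 84.88 dB(A).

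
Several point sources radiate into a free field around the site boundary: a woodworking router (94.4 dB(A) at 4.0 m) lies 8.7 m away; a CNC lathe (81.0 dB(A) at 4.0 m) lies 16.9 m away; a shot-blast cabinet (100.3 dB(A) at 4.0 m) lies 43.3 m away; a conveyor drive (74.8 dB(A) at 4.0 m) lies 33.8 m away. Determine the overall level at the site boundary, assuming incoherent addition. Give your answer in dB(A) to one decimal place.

88.3 dB(A)

Propagate each source to the receiver with L = L_ref − 20·log₁₀(r/r_ref), then add intensities.
woodworking router: 94.4 − 20·log₁₀(8.7/4.0) = 94.4 − 6.75 = 87.65 dB(A).
CNC lathe: 81.0 − 20·log₁₀(16.9/4.0) = 81.0 − 12.52 = 68.48 dB(A).
shot-blast cabinet: 100.3 − 20·log₁₀(43.3/4.0) = 100.3 − 20.69 = 79.61 dB(A).
conveyor drive: 74.8 − 20·log₁₀(33.8/4.0) = 74.8 − 18.54 = 56.26 dB(A).
Σ 10^(L/10) = 6.811e+08 → L_total = 10·log₁₀(6.811e+08) = 88.33 dB(A).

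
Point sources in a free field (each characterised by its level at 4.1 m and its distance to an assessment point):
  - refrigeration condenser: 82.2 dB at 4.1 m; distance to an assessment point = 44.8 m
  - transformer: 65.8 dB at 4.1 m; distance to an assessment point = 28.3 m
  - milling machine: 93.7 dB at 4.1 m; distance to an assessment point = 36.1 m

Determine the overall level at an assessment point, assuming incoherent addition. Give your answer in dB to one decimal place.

Apply inverse-square spreading to bring every level to the receiver, then sum 10^(L/10).
refrigeration condenser: 82.2 − 20·log₁₀(44.8/4.1) = 82.2 − 20.77 = 61.43 dB.
transformer: 65.8 − 20·log₁₀(28.3/4.1) = 65.8 − 16.78 = 49.02 dB.
milling machine: 93.7 − 20·log₁₀(36.1/4.1) = 93.7 − 18.89 = 74.81 dB.
Σ 10^(L/10) = 3.171e+07 → L_total = 10·log₁₀(3.171e+07) = 75.01 dB.

75.0 dB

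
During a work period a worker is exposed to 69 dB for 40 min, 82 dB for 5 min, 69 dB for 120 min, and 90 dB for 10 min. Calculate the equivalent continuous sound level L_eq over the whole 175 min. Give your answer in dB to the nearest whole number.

78 dB

L_eq = 10·log₁₀[(1/T)·Σ tᵢ·10^(Lᵢ/10)] with T = 175 min.
Σ tᵢ·10^(Lᵢ/10) = 40·10^(69/10) + 5·10^(82/10) + 120·10^(69/10) + 10·10^(90/10) = 1.206e+10.
L_eq = 10·log₁₀(1.206e+10/175) = 78.38 dB.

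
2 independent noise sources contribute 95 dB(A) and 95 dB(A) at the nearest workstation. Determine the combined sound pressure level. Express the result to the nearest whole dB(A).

For uncorrelated sources the intensities add, so convert each level to linear form, sum, and take 10·log₁₀ of the total.
Σ 10^(L/10) = 10^(95/10) + 10^(95/10) = 6.325e+09.
L_total = 10·log₁₀(6.325e+09) = 98.01 dB(A).

98 dB(A)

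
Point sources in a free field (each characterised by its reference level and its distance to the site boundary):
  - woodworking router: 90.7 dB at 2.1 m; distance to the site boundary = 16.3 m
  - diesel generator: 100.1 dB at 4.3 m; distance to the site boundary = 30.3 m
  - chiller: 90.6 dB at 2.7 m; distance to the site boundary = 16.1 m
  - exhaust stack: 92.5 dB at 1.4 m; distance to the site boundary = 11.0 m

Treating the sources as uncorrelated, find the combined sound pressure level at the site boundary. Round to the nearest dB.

First find each source's level at the receiver (point-source: −20·log₁₀(r/r_ref)), then combine on an intensity basis.
woodworking router: 90.7 − 20·log₁₀(16.3/2.1) = 90.7 − 17.80 = 72.90 dB.
diesel generator: 100.1 − 20·log₁₀(30.3/4.3) = 100.1 − 16.96 = 83.14 dB.
chiller: 90.6 − 20·log₁₀(16.1/2.7) = 90.6 − 15.51 = 75.09 dB.
exhaust stack: 92.5 − 20·log₁₀(11.0/1.4) = 92.5 − 17.91 = 74.59 dB.
Σ 10^(L/10) = 2.867e+08 → L_total = 10·log₁₀(2.867e+08) = 84.57 dB.

85 dB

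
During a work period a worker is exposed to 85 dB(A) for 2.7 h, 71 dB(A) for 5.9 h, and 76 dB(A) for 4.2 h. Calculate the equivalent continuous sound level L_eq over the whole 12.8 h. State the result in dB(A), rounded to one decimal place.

79.3 dB(A)

L_eq = 10·log₁₀[(1/T)·Σ tᵢ·10^(Lᵢ/10)] with T = 12.8 h.
Σ tᵢ·10^(Lᵢ/10) = 2.7·10^(85/10) + 5.9·10^(71/10) + 4.2·10^(76/10) = 1.095e+09.
L_eq = 10·log₁₀(1.095e+09/12.8) = 79.32 dB(A).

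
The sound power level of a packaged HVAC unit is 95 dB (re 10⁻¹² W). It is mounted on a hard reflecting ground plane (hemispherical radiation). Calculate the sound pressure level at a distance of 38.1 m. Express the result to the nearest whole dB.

55 dB

The power spreads over a hemisphere of area 2π·r², so L_p = L_w − 10·log₁₀(2π·r²).
2π·r² = 9121 m², 10·log₁₀ of that is 39.600 dB.
L_p = 95 − 39.600 = 55.40 dB.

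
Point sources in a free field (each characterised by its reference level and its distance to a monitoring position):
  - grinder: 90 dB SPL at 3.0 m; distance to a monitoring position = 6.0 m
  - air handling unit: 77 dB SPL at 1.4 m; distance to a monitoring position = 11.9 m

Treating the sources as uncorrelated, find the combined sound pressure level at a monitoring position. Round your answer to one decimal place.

84.0 dB SPL

Propagate each source to the receiver with L = L_ref − 20·log₁₀(r/r_ref), then add intensities.
grinder: 90 − 20·log₁₀(6.0/3.0) = 90 − 6.02 = 83.98 dB SPL.
air handling unit: 77 − 20·log₁₀(11.9/1.4) = 77 − 18.59 = 58.41 dB SPL.
Σ 10^(L/10) = 2.507e+08 → L_total = 10·log₁₀(2.507e+08) = 83.99 dB SPL.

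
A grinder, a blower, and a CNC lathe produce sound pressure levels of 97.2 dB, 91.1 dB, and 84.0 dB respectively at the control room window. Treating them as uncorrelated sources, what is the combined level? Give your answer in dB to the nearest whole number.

For uncorrelated sources the intensities add, so convert each level to linear form, sum, and take 10·log₁₀ of the total.
Σ 10^(L/10) = 10^(97.2/10) + 10^(91.1/10) + 10^(84.0/10) = 6.788e+09.
L_total = 10·log₁₀(6.788e+09) = 98.32 dB.

98 dB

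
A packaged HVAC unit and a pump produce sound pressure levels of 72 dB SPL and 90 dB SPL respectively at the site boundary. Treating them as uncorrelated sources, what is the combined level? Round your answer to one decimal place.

90.1 dB SPL

Incoherent sources combine by intensity addition: L_total = 10·log₁₀(Σ 10^(L_i/10)).
Σ 10^(L/10) = 10^(72/10) + 10^(90/10) = 1.016e+09.
L_total = 10·log₁₀(1.016e+09) = 90.07 dB SPL.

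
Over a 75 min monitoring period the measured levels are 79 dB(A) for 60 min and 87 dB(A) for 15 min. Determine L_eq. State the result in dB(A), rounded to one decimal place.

L_eq = 10·log₁₀[(1/T)·Σ tᵢ·10^(Lᵢ/10)] with T = 75 min.
Σ tᵢ·10^(Lᵢ/10) = 60·10^(79/10) + 15·10^(87/10) = 1.228e+10.
L_eq = 10·log₁₀(1.228e+10/75) = 82.14 dB(A).

82.1 dB(A)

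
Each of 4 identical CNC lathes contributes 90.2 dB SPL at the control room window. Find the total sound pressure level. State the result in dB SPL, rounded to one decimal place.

96.2 dB SPL

L_total = L₁ + 10·log₁₀ N for N identical incoherent sources.
L_total = 90.2 + 10·log₁₀(4) = 90.2 + 6.021 = 96.22 dB SPL.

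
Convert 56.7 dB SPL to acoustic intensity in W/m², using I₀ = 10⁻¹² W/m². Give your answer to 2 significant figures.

I/I₀ = 10^(56.7/10) = 4.677e+05, so I = 4.677e+05 × 10⁻¹² W/m².

4.7e-07 W/m²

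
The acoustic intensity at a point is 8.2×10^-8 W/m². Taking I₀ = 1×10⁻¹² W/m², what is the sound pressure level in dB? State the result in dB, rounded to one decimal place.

L = 10·log₁₀(I/I₀) = 10·log₁₀(8.2×10^-8/10⁻¹²) = 10·log₁₀(8.2×10^4).
L = 10·(0.9138 + 4) = 49.14 dB.

49.1 dB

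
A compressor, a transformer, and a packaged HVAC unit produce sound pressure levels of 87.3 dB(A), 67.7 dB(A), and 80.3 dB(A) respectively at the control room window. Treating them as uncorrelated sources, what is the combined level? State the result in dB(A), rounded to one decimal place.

For uncorrelated sources the intensities add, so convert each level to linear form, sum, and take 10·log₁₀ of the total.
Σ 10^(L/10) = 10^(87.3/10) + 10^(67.7/10) + 10^(80.3/10) = 6.501e+08.
L_total = 10·log₁₀(6.501e+08) = 88.13 dB(A).

88.1 dB(A)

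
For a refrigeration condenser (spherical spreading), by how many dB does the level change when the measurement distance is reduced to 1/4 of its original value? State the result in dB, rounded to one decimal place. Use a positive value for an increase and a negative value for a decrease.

A point source loses 6 dB per doubling of distance; generally ΔL = −20·log₁₀(r₂/r₁).
ΔL = −20·log₁₀(0.25) = +12.04 dB.

+12.0 dB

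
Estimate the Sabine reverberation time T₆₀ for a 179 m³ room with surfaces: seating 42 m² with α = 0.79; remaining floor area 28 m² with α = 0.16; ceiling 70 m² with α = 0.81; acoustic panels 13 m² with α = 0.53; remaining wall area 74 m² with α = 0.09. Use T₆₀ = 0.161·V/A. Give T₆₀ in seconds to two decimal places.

0.27 s

A = Σ Sᵢαᵢ = 42·0.79 + 28·0.16 + 70·0.81 + 13·0.53 + 74·0.09 = 107.91 m².
T₆₀ = 0.161·V/A = 0.161·179/107.91 = 0.267 s.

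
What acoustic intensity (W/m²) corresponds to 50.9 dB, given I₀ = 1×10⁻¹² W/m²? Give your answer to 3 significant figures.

1.23e-07 W/m²

L = 10·log₁₀(I/I₀) ⇒ I = I₀·10^(L/10) = 10⁻¹² × 10^5.09.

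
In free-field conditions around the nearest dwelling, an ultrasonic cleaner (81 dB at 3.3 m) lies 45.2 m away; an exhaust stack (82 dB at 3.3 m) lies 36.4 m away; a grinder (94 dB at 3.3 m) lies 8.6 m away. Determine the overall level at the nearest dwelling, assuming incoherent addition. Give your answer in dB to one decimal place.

Apply inverse-square spreading to bring every level to the receiver, then sum 10^(L/10).
ultrasonic cleaner: 81 − 20·log₁₀(45.2/3.3) = 81 − 22.73 = 58.27 dB.
exhaust stack: 82 − 20·log₁₀(36.4/3.3) = 82 − 20.85 = 61.15 dB.
grinder: 94 − 20·log₁₀(8.6/3.3) = 94 − 8.32 = 85.68 dB.
Σ 10^(L/10) = 3.718e+08 → L_total = 10·log₁₀(3.718e+08) = 85.70 dB.

85.7 dB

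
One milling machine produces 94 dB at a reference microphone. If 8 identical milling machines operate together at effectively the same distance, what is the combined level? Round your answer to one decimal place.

With 8 equal, uncorrelated contributions the intensity is 8× that of one unit, giving a rise of 10·log₁₀ 8.
L_total = 94 + 10·log₁₀(8) = 94 + 9.031 = 103.03 dB.

103.0 dB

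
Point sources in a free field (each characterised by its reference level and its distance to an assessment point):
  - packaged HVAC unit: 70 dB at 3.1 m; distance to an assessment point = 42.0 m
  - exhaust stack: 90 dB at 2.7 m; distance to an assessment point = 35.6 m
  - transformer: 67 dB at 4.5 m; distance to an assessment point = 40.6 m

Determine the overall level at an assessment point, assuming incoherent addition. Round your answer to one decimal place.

Apply inverse-square spreading to bring every level to the receiver, then sum 10^(L/10).
packaged HVAC unit: 70 − 20·log₁₀(42.0/3.1) = 70 − 22.64 = 47.36 dB.
exhaust stack: 90 − 20·log₁₀(35.6/2.7) = 90 − 22.40 = 67.60 dB.
transformer: 67 − 20·log₁₀(40.6/4.5) = 67 − 19.11 = 47.89 dB.
Σ 10^(L/10) = 5.868e+06 → L_total = 10·log₁₀(5.868e+06) = 67.69 dB.

67.7 dB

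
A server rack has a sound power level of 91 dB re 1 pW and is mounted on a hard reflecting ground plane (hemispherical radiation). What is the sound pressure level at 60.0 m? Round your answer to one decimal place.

The power spreads over a hemisphere of area 2π·r², so L_p = L_w − 10·log₁₀(2π·r²).
2π·r² = 2.262e+04 m², 10·log₁₀ of that is 43.545 dB.
L_p = 91 − 43.545 = 47.46 dB.

47.5 dB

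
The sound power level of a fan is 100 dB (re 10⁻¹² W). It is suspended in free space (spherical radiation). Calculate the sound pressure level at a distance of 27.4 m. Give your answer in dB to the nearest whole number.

60 dB

L_p = L_w − 10·log₁₀(4π·r²) with r = 27.4 m.
4π·r² = 9434 m², 10·log₁₀ of that is 39.747 dB.
L_p = 100 − 39.747 = 60.25 dB.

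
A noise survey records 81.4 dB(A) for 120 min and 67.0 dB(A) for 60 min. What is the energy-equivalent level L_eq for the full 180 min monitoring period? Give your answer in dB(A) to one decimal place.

79.7 dB(A)

Weight each interval's intensity by its duration and average over T = 180 min:
Σ tᵢ·10^(Lᵢ/10) = 120·10^(81.4/10) + 60·10^(67.0/10) = 1.687e+10.
L_eq = 10·log₁₀(1.687e+10/180) = 79.72 dB(A).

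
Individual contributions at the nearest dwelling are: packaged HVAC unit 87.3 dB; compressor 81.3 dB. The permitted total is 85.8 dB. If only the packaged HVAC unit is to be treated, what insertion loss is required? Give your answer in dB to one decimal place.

3.4 dB

The untreated sources together contribute 10^(81.3/10) = 1.349e+08, i.e. 81.30 dB.
To meet 85.8 dB overall, the treated packaged HVAC unit may contribute at most 10^(85.8/10) − 1.349e+08 = 2.453e+08, i.e. 83.90 dB.
Required insertion loss = 87.3 − 83.90 = 3.40 dB.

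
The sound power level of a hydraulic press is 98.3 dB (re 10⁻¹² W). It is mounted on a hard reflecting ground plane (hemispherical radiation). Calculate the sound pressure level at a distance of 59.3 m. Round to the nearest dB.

Free-field hemispherical radiation: L_p = L_w − 10·log₁₀(2π·r²), r = 59.3 m.
2π·r² = 2.209e+04 m², 10·log₁₀ of that is 43.443 dB.
L_p = 98.3 − 43.443 = 54.86 dB.

55 dB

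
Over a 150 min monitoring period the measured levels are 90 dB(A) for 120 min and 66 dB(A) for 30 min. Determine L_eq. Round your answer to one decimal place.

89.0 dB(A)

The energy average is taken in the linear domain: L_eq = 10·log₁₀[(Σ tᵢ·10^(Lᵢ/10))/T], T = 150 min.
Σ tᵢ·10^(Lᵢ/10) = 120·10^(90/10) + 30·10^(66/10) = 1.201e+11.
L_eq = 10·log₁₀(1.201e+11/150) = 89.04 dB(A).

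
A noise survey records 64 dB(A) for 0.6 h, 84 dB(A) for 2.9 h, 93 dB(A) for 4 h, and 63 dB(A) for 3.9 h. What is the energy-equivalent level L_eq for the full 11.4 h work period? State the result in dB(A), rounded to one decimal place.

88.8 dB(A)

Weight each interval's intensity by its duration and average over T = 11.4 h:
Σ tᵢ·10^(Lᵢ/10) = 0.6·10^(64/10) + 2.9·10^(84/10) + 4·10^(93/10) + 3.9·10^(63/10) = 8.719e+09.
L_eq = 10·log₁₀(8.719e+09/11.4) = 88.84 dB(A).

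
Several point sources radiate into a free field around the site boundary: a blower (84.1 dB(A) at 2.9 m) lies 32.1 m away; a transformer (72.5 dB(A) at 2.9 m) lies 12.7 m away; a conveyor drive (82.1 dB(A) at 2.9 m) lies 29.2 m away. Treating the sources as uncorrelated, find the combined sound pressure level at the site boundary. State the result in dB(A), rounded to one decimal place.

Propagate each source to the receiver with L = L_ref − 20·log₁₀(r/r_ref), then add intensities.
blower: 84.1 − 20·log₁₀(32.1/2.9) = 84.1 − 20.88 = 63.22 dB(A).
transformer: 72.5 − 20·log₁₀(12.7/2.9) = 72.5 − 12.83 = 59.67 dB(A).
conveyor drive: 82.1 − 20·log₁₀(29.2/2.9) = 82.1 − 20.06 = 62.04 dB(A).
Σ 10^(L/10) = 4.625e+06 → L_total = 10·log₁₀(4.625e+06) = 66.65 dB(A).

66.7 dB(A)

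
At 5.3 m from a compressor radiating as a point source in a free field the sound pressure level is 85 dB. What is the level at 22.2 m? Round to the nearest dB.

73 dB

Spherical spreading from a point source gives a 20·log₁₀(r₂/r₁) drop.
L₂ = 85 − 20·log₁₀(22.2/5.3) = 85 − 12.442 = 72.56 dB.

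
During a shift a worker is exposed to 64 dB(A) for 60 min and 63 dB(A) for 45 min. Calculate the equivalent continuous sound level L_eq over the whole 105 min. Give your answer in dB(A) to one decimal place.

L_eq = 10·log₁₀[(1/T)·Σ tᵢ·10^(Lᵢ/10)] with T = 105 min.
Σ tᵢ·10^(Lᵢ/10) = 60·10^(64/10) + 45·10^(63/10) = 2.405e+08.
L_eq = 10·log₁₀(2.405e+08/105) = 63.60 dB(A).

63.6 dB(A)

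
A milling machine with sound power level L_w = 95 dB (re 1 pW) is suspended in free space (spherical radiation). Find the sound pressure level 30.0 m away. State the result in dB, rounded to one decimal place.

Free-field spherical radiation: L_p = L_w − 10·log₁₀(4π·r²), r = 30.0 m.
4π·r² = 1.131e+04 m², 10·log₁₀ of that is 40.535 dB.
L_p = 95 − 40.535 = 54.47 dB.

54.5 dB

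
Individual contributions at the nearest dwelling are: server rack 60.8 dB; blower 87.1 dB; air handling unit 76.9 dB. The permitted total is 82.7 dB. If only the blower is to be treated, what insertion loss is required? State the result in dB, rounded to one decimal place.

5.8 dB

The untreated sources together contribute 10^(60.8/10) + 10^(76.9/10) = 5.018e+07, i.e. 77.01 dB.
To meet 82.7 dB overall, the treated blower may contribute at most 10^(82.7/10) − 5.018e+07 = 1.360e+08, i.e. 81.34 dB.
So the blower must be reduced from 87.1 to 81.34 dB: IL = 5.76 dB.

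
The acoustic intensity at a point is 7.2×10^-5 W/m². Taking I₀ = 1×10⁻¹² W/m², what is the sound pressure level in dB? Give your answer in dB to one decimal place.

Dividing by I₀ shifts the exponent by 12: I/I₀ = 7.2×10^7.
L = 10·(0.8573 + 7) = 78.57 dB.

78.6 dB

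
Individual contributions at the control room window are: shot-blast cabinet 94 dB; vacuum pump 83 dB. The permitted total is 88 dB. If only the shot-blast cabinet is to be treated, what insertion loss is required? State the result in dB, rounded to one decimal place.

7.7 dB

Everything except the shot-blast cabinet sums to 10^(83/10) = 1.995e+08 in linear terms, 83.00 dB.
The limit corresponds to 10^(88/10) = 6.310e+08; subtracting the fixed part leaves 4.314e+08 for the shot-blast cabinet, i.e. 86.35 dB.
Required insertion loss = 94 − 86.35 = 7.65 dB.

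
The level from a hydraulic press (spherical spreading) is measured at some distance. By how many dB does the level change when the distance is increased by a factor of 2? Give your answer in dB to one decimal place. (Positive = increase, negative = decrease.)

-6.0 dB

A point source loses 6 dB per doubling of distance; generally ΔL = −20·log₁₀(r₂/r₁).
ΔL = −20·log₁₀(2) = -6.02 dB.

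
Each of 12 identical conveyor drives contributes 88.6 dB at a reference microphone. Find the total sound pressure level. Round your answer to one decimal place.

With 12 equal, uncorrelated contributions the intensity is 12× that of one unit, giving a rise of 10·log₁₀ 12.
L_total = 88.6 + 10·log₁₀(12) = 88.6 + 10.792 = 99.39 dB.

99.4 dB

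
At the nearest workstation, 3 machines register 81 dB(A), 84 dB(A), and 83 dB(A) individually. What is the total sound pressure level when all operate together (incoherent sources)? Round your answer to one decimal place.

87.6 dB(A)

Incoherent sources combine by intensity addition: L_total = 10·log₁₀(Σ 10^(L_i/10)).
Σ 10^(L/10) = 10^(81/10) + 10^(84/10) + 10^(83/10) = 5.766e+08.
L_total = 10·log₁₀(5.766e+08) = 87.61 dB(A).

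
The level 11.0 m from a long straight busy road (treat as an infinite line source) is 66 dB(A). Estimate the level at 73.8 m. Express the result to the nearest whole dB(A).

Line-source attenuation: ΔL = 10·log₁₀(r₂/r₁) = 10·log₁₀(73.8/11.0) = 8.267 dB.
L₂ = 66 − 10·log₁₀(73.8/11.0) = 66 − 8.267 = 57.73 dB(A).

58 dB(A)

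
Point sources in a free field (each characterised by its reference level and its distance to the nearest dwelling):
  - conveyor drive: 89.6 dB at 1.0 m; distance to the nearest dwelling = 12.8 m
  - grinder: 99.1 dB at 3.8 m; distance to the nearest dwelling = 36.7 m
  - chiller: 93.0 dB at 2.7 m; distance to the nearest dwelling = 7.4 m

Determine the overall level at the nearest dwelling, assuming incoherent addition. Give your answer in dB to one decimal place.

Apply inverse-square spreading to bring every level to the receiver, then sum 10^(L/10).
conveyor drive: 89.6 − 20·log₁₀(12.8/1.0) = 89.6 − 22.14 = 67.46 dB.
grinder: 99.1 − 20·log₁₀(36.7/3.8) = 99.1 − 19.70 = 79.40 dB.
chiller: 93.0 − 20·log₁₀(7.4/2.7) = 93.0 − 8.76 = 84.24 dB.
Σ 10^(L/10) = 3.583e+08 → L_total = 10·log₁₀(3.583e+08) = 85.54 dB.

85.5 dB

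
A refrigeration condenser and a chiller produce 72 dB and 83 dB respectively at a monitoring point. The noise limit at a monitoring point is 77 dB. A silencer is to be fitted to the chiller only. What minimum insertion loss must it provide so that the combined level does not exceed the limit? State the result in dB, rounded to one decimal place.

7.7 dB

The untreated sources together contribute 10^(72/10) = 1.585e+07, i.e. 72.00 dB.
To meet 77 dB overall, the treated chiller may contribute at most 10^(77/10) − 1.585e+07 = 3.427e+07, i.e. 75.35 dB.
So the chiller must be reduced from 83 to 75.35 dB: IL = 7.65 dB.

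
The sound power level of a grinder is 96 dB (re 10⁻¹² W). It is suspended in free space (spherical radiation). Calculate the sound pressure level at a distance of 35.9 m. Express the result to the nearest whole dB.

54 dB

Free-field spherical radiation: L_p = L_w − 10·log₁₀(4π·r²), r = 35.9 m.
4π·r² = 1.62e+04 m², 10·log₁₀ of that is 42.094 dB.
L_p = 96 − 42.094 = 53.91 dB.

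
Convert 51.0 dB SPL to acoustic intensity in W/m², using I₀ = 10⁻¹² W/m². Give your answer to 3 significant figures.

1.26e-07 W/m²

I = I₀·10^(L/10) = 10⁻¹² × 10^(51.0/10) = 10^(-6.900).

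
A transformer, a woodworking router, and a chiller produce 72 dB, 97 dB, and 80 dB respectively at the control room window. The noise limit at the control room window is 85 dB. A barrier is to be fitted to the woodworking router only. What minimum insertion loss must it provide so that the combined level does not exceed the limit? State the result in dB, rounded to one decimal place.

Fixed contribution from the other sources: Σ 10^(L/10) = 10^(72/10) + 10^(80/10) = 1.158e+08 (80.64 dB).
The limit corresponds to 10^(85/10) = 3.162e+08; subtracting the fixed part leaves 2.004e+08 for the woodworking router, i.e. 83.02 dB.
So the woodworking router must be reduced from 97 to 83.02 dB: IL = 13.98 dB.

14.0 dB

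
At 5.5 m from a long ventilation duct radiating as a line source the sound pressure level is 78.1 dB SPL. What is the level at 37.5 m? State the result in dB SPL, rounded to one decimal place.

69.8 dB SPL

For a line source, L₂ = L₁ − 10·log₁₀(r₂/r₁).
L₂ = 78.1 − 10·log₁₀(37.5/5.5) = 78.1 − 8.337 = 69.76 dB SPL.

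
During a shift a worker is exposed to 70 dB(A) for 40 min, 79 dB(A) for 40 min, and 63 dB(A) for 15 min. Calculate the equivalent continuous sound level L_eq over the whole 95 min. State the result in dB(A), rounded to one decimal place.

75.8 dB(A)

L_eq = 10·log₁₀[(1/T)·Σ tᵢ·10^(Lᵢ/10)] with T = 95 min.
Σ tᵢ·10^(Lᵢ/10) = 40·10^(70/10) + 40·10^(79/10) + 15·10^(63/10) = 3.607e+09.
L_eq = 10·log₁₀(3.607e+09/95) = 75.79 dB(A).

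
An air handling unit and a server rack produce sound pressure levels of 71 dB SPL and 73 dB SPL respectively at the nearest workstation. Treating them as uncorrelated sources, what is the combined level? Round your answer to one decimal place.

Incoherent sources combine by intensity addition: L_total = 10·log₁₀(Σ 10^(L_i/10)).
Σ 10^(L/10) = 10^(71/10) + 10^(73/10) = 3.254e+07.
L_total = 10·log₁₀(3.254e+07) = 75.12 dB SPL.

75.1 dB SPL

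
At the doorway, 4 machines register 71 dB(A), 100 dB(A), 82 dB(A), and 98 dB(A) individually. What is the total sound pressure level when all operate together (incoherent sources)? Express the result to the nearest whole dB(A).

For uncorrelated sources the intensities add, so convert each level to linear form, sum, and take 10·log₁₀ of the total.
Σ 10^(L/10) = 10^(71/10) + 10^(100/10) + 10^(82/10) + 10^(98/10) = 1.648e+10.
L_total = 10·log₁₀(1.648e+10) = 102.17 dB(A).

102 dB(A)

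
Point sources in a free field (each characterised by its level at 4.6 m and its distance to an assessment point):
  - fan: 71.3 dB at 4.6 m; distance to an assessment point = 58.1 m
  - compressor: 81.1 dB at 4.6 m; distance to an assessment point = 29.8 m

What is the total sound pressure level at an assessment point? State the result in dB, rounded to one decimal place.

First find each source's level at the receiver (point-source: −20·log₁₀(r/r_ref)), then combine on an intensity basis.
fan: 71.3 − 20·log₁₀(58.1/4.6) = 71.3 − 22.03 = 49.27 dB.
compressor: 81.1 − 20·log₁₀(29.8/4.6) = 81.1 − 16.23 = 64.87 dB.
Σ 10^(L/10) = 3.154e+06 → L_total = 10·log₁₀(3.154e+06) = 64.99 dB.

65.0 dB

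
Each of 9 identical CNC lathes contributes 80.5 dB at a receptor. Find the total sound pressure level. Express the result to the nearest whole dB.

N identical incoherent sources raise the level by 10·log₁₀ N.
L_total = 80.5 + 10·log₁₀(9) = 80.5 + 9.542 = 90.04 dB.

90 dB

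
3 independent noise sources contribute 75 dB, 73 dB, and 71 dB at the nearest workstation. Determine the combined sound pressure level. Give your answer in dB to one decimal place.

78.1 dB

For uncorrelated sources the intensities add, so convert each level to linear form, sum, and take 10·log₁₀ of the total.
Σ 10^(L/10) = 10^(75/10) + 10^(73/10) + 10^(71/10) = 6.416e+07.
L_total = 10·log₁₀(6.416e+07) = 78.07 dB.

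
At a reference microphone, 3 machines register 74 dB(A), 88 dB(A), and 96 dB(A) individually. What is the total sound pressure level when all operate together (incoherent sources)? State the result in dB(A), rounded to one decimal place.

Incoherent sources combine by intensity addition: L_total = 10·log₁₀(Σ 10^(L_i/10)).
Σ 10^(L/10) = 10^(74/10) + 10^(88/10) + 10^(96/10) = 4.637e+09.
L_total = 10·log₁₀(4.637e+09) = 96.66 dB(A).

96.7 dB(A)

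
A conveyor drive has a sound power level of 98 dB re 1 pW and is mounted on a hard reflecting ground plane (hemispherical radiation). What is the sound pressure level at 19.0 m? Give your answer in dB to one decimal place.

L_p = L_w − 10·log₁₀(2π·r²) with r = 19.0 m.
2π·r² = 2268 m², 10·log₁₀ of that is 33.557 dB.
L_p = 98 − 33.557 = 64.44 dB.

64.4 dB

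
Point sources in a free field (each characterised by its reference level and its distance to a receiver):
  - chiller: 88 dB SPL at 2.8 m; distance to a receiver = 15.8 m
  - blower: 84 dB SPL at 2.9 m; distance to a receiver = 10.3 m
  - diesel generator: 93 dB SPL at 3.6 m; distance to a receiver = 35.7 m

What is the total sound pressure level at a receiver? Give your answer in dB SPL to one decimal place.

First find each source's level at the receiver (point-source: −20·log₁₀(r/r_ref)), then combine on an intensity basis.
chiller: 88 − 20·log₁₀(15.8/2.8) = 88 − 15.03 = 72.97 dB SPL.
blower: 84 − 20·log₁₀(10.3/2.9) = 84 − 11.01 = 72.99 dB SPL.
diesel generator: 93 − 20·log₁₀(35.7/3.6) = 93 − 19.93 = 73.07 dB SPL.
Σ 10^(L/10) = 6.002e+07 → L_total = 10·log₁₀(6.002e+07) = 77.78 dB SPL.

77.8 dB SPL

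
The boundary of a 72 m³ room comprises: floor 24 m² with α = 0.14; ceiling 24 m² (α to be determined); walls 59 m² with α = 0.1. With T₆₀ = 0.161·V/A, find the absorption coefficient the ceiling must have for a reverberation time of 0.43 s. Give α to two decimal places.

From T₆₀ = 0.161·V/A, the target T₆₀ = 0.43 s needs A = 0.161·72/0.43 = 26.96 m².
Absorption from the other surfaces = 24·0.14 + 59·0.1 = 9.26 m², so the ceiling must supply 17.70 m² over 24 m².
α = 17.70/24 = 0.737.

0.74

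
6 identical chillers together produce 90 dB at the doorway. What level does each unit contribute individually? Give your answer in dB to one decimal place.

82.2 dB

For N identical incoherent sources L_total = L₁ + 10·log₁₀ N, so L₁ = 90 − 10·log₁₀(6) = 90 − 7.782.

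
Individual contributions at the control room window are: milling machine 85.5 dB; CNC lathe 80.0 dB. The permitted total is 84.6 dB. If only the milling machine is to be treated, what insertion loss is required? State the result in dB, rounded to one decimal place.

Everything except the milling machine sums to 10^(80.0/10) = 1.000e+08 in linear terms, 80.00 dB.
The limit corresponds to 10^(84.6/10) = 2.884e+08; subtracting the fixed part leaves 1.884e+08 for the milling machine, i.e. 82.75 dB.
Required insertion loss = 85.5 − 82.75 = 2.75 dB.

2.7 dB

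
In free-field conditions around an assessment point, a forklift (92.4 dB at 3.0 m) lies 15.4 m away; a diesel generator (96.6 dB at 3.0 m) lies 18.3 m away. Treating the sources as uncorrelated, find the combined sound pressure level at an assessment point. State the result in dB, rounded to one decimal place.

Propagate each source to the receiver with L = L_ref − 20·log₁₀(r/r_ref), then add intensities.
forklift: 92.4 − 20·log₁₀(15.4/3.0) = 92.4 − 14.21 = 78.19 dB.
diesel generator: 96.6 − 20·log₁₀(18.3/3.0) = 96.6 − 15.71 = 80.89 dB.
Σ 10^(L/10) = 1.888e+08 → L_total = 10·log₁₀(1.888e+08) = 82.76 dB.

82.8 dB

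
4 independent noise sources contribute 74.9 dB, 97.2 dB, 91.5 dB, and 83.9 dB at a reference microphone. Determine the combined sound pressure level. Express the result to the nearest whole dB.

98 dB

Incoherent sources combine by intensity addition: L_total = 10·log₁₀(Σ 10^(L_i/10)).
Σ 10^(L/10) = 10^(74.9/10) + 10^(97.2/10) + 10^(91.5/10) + 10^(83.9/10) = 6.937e+09.
L_total = 10·log₁₀(6.937e+09) = 98.41 dB.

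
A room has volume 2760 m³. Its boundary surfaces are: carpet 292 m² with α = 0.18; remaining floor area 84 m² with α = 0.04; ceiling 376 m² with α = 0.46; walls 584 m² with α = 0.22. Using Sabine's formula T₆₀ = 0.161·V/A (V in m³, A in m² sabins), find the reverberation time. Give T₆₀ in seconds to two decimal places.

Total absorption A = 292·0.18 + 84·0.04 + 376·0.46 + 584·0.22 = 357.36 m² sabins.
T₆₀ = 0.161 × 2760 / 357.36 = 1.243 s.

1.24 s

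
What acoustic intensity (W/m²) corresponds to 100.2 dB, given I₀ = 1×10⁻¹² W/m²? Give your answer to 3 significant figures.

0.0105 W/m²

I = I₀·10^(L/10) = 10⁻¹² × 10^(100.2/10) = 10^(-1.980).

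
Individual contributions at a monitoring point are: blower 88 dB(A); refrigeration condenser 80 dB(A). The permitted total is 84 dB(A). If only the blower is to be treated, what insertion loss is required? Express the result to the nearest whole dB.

The untreated sources together contribute 10^(80/10) = 1.000e+08, i.e. 80.00 dB(A).
To meet 84 dB(A) overall, the treated blower may contribute at most 10^(84/10) − 1.000e+08 = 1.512e+08, i.e. 81.80 dB(A).
Required insertion loss = 88 − 81.80 = 6.20 dB.

6 dB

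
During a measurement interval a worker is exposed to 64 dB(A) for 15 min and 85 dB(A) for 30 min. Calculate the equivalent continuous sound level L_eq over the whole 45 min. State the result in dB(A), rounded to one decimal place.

The energy average is taken in the linear domain: L_eq = 10·log₁₀[(Σ tᵢ·10^(Lᵢ/10))/T], T = 45 min.
Σ tᵢ·10^(Lᵢ/10) = 15·10^(64/10) + 30·10^(85/10) = 9.525e+09.
L_eq = 10·log₁₀(9.525e+09/45) = 83.26 dB(A).

83.3 dB(A)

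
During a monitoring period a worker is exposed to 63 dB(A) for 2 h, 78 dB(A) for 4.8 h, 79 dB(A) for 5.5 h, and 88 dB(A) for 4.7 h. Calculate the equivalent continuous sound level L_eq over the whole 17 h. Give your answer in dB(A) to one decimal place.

Weight each interval's intensity by its duration and average over T = 17 h:
Σ tᵢ·10^(Lᵢ/10) = 2·10^(63/10) + 4.8·10^(78/10) + 5.5·10^(79/10) + 4.7·10^(88/10) = 3.709e+09.
L_eq = 10·log₁₀(3.709e+09/17) = 83.39 dB(A).

83.4 dB(A)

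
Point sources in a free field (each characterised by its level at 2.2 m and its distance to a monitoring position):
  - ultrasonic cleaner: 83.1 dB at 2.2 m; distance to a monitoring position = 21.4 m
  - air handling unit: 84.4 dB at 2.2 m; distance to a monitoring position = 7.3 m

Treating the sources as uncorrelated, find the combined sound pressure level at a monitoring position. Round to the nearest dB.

First find each source's level at the receiver (point-source: −20·log₁₀(r/r_ref)), then combine on an intensity basis.
ultrasonic cleaner: 83.1 − 20·log₁₀(21.4/2.2) = 83.1 − 19.76 = 63.34 dB.
air handling unit: 84.4 − 20·log₁₀(7.3/2.2) = 84.4 − 10.42 = 73.98 dB.
Σ 10^(L/10) = 2.717e+07 → L_total = 10·log₁₀(2.717e+07) = 74.34 dB.

74 dB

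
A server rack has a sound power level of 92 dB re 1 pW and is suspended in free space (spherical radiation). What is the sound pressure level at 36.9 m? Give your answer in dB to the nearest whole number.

50 dB

The power spreads over a sphere of area 4π·r², so L_p = L_w − 10·log₁₀(4π·r²).
4π·r² = 1.711e+04 m², 10·log₁₀ of that is 42.333 dB.
L_p = 92 − 42.333 = 49.67 dB.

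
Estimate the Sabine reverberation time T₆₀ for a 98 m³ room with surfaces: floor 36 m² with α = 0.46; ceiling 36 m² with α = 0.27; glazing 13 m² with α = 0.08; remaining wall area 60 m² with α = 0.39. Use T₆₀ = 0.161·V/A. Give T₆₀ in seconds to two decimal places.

0.31 s

Total absorption A = 36·0.46 + 36·0.27 + 13·0.08 + 60·0.39 = 50.72 m² sabins.
T₆₀ = 0.161 × 98 / 50.72 = 0.311 s.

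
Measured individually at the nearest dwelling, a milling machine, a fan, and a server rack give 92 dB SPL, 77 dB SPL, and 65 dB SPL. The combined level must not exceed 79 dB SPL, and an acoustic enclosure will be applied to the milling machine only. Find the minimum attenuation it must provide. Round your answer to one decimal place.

The untreated sources together contribute 10^(77/10) + 10^(65/10) = 5.328e+07, i.e. 77.27 dB SPL.
To meet 79 dB SPL overall, the treated milling machine may contribute at most 10^(79/10) − 5.328e+07 = 2.615e+07, i.e. 74.18 dB SPL.
So the milling machine must be reduced from 92 to 74.18 dB SPL: IL = 17.82 dB.

17.8 dB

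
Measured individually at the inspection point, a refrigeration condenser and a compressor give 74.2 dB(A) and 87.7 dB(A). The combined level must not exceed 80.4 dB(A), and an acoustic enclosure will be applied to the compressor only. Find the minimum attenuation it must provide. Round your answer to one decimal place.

Fixed contribution from the other source: Σ 10^(L/10) = 10^(74.2/10) = 2.630e+07 (74.20 dB(A)).
To meet 80.4 dB(A) overall, the treated compressor may contribute at most 10^(80.4/10) − 2.630e+07 = 8.335e+07, i.e. 79.21 dB(A).
Required insertion loss = 87.7 − 79.21 = 8.49 dB.

8.5 dB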